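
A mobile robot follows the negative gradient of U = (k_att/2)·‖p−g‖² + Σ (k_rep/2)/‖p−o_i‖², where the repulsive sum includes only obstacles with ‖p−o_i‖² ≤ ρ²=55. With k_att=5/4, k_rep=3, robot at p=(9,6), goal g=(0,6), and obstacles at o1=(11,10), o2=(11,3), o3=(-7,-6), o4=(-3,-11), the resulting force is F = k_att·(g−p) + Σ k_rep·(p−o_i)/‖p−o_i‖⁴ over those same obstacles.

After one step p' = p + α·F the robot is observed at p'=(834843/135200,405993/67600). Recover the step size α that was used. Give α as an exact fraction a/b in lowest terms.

α = 1/4

F_att = 5/4·(g−p) = 5/4·(-9,0) = (-11.2500,0.0000)
o1: d²=20 ≤ ρ²=55; F_rep = 3·(-2,-4)/20² = (-0.0150,-0.0300)
o2: d²=13 ≤ ρ²=55; F_rep = 3·(-2,3)/13² = (-0.0355,0.0533)
o3: d²=400 > ρ²=55 → inactive
o4: d²=433 > ρ²=55 → inactive
F = F_att + ΣF_rep = (-11.3005,0.0233)
Δp = p'−p = (-2.8251,0.0058); α = Δx/Fx = (-381957/135200) / (-381957/33800) = 1/4
check: Δy/Fy = (393/67600) / (393/16900) = 1/4 ✓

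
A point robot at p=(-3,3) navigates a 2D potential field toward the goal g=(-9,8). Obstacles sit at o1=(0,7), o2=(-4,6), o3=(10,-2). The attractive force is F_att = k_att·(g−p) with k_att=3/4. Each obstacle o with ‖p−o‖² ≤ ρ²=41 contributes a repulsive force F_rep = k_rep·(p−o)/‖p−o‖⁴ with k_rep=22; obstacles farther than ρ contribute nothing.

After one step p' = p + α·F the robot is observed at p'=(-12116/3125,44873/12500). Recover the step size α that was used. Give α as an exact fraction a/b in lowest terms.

α = 1/5

F_att = 3/4·(g−p) = 3/4·(-6,5) = (-4.5000,3.7500)
o1: d²=25 ≤ ρ²=41; F_rep = 22·(-3,-4)/25² = (-0.1056,-0.1408)
o2: d²=10 ≤ ρ²=41; F_rep = 22·(1,-3)/10² = (0.2200,-0.6600)
o3: d²=194 > ρ²=41 → inactive
F = F_att + ΣF_rep = (-4.3856,2.9492)
Δp = p'−p = (-0.8771,0.5898); α = Δx/Fx = (-2741/3125) / (-2741/625) = 1/5
check: Δy/Fy = (7373/12500) / (7373/2500) = 1/5 ✓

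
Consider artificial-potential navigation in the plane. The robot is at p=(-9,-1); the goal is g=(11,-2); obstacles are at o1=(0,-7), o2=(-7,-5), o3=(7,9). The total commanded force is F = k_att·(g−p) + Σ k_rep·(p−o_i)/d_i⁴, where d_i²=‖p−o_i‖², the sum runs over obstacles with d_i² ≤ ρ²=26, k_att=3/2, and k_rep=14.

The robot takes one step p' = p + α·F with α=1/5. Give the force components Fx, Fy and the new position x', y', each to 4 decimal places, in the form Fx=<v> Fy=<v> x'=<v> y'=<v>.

F_att = 3/2·(g−p) = 3/2·(20,-1) = (30.0000,-1.5000)
o1: d²=117 > ρ²=26 → inactive
o2: d²=20 ≤ ρ²=26; F_rep = 14·(-2,4)/20² = (-0.0700,0.1400)
o3: d²=356 > ρ²=26 → inactive
F = F_att + ΣF_rep = (29.9300,-1.3600)
p' = p + 1/5·F = (-3.0140,-1.2720)

Fx=29.9300 Fy=-1.3600 x'=-3.0140 y'=-1.2720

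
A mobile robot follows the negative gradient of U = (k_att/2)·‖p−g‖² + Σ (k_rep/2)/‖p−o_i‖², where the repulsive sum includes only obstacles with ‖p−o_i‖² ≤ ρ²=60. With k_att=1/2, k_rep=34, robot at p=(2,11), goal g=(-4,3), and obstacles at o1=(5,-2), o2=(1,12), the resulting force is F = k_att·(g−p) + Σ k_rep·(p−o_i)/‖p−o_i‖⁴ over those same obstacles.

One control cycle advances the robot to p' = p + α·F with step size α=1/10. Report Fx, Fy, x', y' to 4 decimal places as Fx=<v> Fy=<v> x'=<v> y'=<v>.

Fx=5.5000 Fy=-12.5000 x'=2.5500 y'=9.7500

F_att = 1/2·(g−p) = 1/2·(-6,-8) = (-3.0000,-4.0000)
o1: d²=178 > ρ²=60 → inactive
o2: d²=2 ≤ ρ²=60; F_rep = 34·(1,-1)/2² = (8.5000,-8.5000)
F = F_att + ΣF_rep = (5.5000,-12.5000)
p' = p + 1/10·F = (2.5500,9.7500)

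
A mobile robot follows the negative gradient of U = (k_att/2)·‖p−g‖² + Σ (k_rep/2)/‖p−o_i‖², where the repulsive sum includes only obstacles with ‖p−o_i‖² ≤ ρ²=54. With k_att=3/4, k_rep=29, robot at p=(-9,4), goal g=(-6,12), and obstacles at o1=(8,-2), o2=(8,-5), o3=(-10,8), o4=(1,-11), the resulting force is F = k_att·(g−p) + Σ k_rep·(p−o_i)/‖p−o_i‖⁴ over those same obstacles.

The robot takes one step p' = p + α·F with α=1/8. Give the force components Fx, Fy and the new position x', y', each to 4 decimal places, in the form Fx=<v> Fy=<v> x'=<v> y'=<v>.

F_att = 3/4·(g−p) = 3/4·(3,8) = (2.2500,6.0000)
o1: d²=325 > ρ²=54 → inactive
o2: d²=370 > ρ²=54 → inactive
o3: d²=17 ≤ ρ²=54; F_rep = 29·(1,-4)/17² = (0.1003,-0.4014)
o4: d²=325 > ρ²=54 → inactive
F = F_att + ΣF_rep = (2.3503,5.5986)
p' = p + 1/8·F = (-8.7062,4.6998)

Fx=2.3503 Fy=5.5986 x'=-8.7062 y'=4.6998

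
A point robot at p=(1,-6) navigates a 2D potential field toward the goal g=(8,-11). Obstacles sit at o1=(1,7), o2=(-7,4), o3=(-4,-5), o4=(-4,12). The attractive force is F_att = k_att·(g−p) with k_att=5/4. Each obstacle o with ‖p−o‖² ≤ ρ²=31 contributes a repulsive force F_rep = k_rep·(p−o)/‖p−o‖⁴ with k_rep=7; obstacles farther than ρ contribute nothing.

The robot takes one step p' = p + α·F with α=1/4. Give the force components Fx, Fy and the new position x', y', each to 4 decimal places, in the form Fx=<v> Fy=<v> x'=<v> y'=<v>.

Fx=8.8018 Fy=-6.2604 x'=3.2004 y'=-7.5651

F_att = 5/4·(g−p) = 5/4·(7,-5) = (8.7500,-6.2500)
o1: d²=169 > ρ²=31 → inactive
o2: d²=164 > ρ²=31 → inactive
o3: d²=26 ≤ ρ²=31; F_rep = 7·(5,-1)/26² = (0.0518,-0.0104)
o4: d²=349 > ρ²=31 → inactive
F = F_att + ΣF_rep = (8.8018,-6.2604)
p' = p + 1/4·F = (3.2004,-7.5651)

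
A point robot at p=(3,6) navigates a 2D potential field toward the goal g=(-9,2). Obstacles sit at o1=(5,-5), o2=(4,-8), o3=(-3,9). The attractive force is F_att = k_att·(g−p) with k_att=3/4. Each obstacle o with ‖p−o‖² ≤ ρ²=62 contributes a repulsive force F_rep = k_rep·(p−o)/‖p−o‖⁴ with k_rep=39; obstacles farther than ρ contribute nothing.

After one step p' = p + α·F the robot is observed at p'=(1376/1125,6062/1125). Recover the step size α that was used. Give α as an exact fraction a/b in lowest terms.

F_att = 3/4·(g−p) = 3/4·(-12,-4) = (-9.0000,-3.0000)
o1: d²=125 > ρ²=62 → inactive
o2: d²=197 > ρ²=62 → inactive
o3: d²=45 ≤ ρ²=62; F_rep = 39·(6,-3)/45² = (0.1156,-0.0578)
F = F_att + ΣF_rep = (-8.8844,-3.0578)
Δp = p'−p = (-1.7769,-0.6116); α = Δx/Fx = (-1999/1125) / (-1999/225) = 1/5
check: Δy/Fy = (-688/1125) / (-688/225) = 1/5 ✓

α = 1/5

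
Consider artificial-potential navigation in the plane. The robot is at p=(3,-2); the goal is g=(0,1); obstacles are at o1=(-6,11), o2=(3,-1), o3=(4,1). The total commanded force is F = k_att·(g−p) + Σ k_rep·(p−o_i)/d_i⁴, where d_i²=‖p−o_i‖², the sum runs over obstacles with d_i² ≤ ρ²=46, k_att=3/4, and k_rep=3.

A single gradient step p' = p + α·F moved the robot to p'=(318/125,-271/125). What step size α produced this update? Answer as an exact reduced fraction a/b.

α = 1/5

F_att = 3/4·(g−p) = 3/4·(-3,3) = (-2.2500,2.2500)
o1: d²=250 > ρ²=46 → inactive
o2: d²=1 ≤ ρ²=46; F_rep = 3·(0,-1)/1² = (0.0000,-3.0000)
o3: d²=10 ≤ ρ²=46; F_rep = 3·(-1,-3)/10² = (-0.0300,-0.0900)
F = F_att + ΣF_rep = (-2.2800,-0.8400)
Δp = p'−p = (-0.4560,-0.1680); α = Δx/Fx = (-57/125) / (-57/25) = 1/5
check: Δy/Fy = (-21/125) / (-21/25) = 1/5 ✓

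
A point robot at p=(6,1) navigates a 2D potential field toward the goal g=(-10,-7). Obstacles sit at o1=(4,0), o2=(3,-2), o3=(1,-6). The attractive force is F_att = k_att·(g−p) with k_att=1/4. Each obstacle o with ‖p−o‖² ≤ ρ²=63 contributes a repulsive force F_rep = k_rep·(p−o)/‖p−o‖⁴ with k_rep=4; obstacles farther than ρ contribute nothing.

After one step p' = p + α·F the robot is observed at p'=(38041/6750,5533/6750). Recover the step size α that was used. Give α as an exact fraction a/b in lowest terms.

α = 1/10

F_att = 1/4·(g−p) = 1/4·(-16,-8) = (-4.0000,-2.0000)
o1: d²=5 ≤ ρ²=63; F_rep = 4·(2,1)/5² = (0.3200,0.1600)
o2: d²=18 ≤ ρ²=63; F_rep = 4·(3,3)/18² = (0.0370,0.0370)
o3: d²=74 > ρ²=63 → inactive
F = F_att + ΣF_rep = (-3.6430,-1.8030)
Δp = p'−p = (-0.3643,-0.1803); α = Δx/Fx = (-2459/6750) / (-2459/675) = 1/10
check: Δy/Fy = (-1217/6750) / (-1217/675) = 1/10 ✓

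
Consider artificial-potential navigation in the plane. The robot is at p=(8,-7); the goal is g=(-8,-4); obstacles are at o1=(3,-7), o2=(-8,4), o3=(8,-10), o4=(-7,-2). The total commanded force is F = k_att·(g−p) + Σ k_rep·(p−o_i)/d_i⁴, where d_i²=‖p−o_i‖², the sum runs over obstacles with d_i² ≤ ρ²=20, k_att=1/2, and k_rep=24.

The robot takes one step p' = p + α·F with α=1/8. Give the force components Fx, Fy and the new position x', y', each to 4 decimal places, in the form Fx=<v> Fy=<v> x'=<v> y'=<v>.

Fx=-8.0000 Fy=2.3889 x'=7.0000 y'=-6.7014

F_att = 1/2·(g−p) = 1/2·(-16,3) = (-8.0000,1.5000)
o1: d²=25 > ρ²=20 → inactive
o2: d²=377 > ρ²=20 → inactive
o3: d²=9 ≤ ρ²=20; F_rep = 24·(0,3)/9² = (0.0000,0.8889)
o4: d²=250 > ρ²=20 → inactive
F = F_att + ΣF_rep = (-8.0000,2.3889)
p' = p + 1/8·F = (7.0000,-6.7014)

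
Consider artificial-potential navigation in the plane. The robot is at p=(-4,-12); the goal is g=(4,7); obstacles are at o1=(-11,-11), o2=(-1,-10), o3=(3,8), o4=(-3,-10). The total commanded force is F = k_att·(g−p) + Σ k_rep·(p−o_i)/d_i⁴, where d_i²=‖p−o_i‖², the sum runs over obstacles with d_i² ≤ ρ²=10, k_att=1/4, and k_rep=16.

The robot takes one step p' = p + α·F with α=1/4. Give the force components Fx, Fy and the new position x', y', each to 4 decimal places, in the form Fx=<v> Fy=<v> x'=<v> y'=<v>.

F_att = 1/4·(g−p) = 1/4·(8,19) = (2.0000,4.7500)
o1: d²=50 > ρ²=10 → inactive
o2: d²=13 > ρ²=10 → inactive
o3: d²=449 > ρ²=10 → inactive
o4: d²=5 ≤ ρ²=10; F_rep = 16·(-1,-2)/5² = (-0.6400,-1.2800)
F = F_att + ΣF_rep = (1.3600,3.4700)
p' = p + 1/4·F = (-3.6600,-11.1325)

Fx=1.3600 Fy=3.4700 x'=-3.6600 y'=-11.1325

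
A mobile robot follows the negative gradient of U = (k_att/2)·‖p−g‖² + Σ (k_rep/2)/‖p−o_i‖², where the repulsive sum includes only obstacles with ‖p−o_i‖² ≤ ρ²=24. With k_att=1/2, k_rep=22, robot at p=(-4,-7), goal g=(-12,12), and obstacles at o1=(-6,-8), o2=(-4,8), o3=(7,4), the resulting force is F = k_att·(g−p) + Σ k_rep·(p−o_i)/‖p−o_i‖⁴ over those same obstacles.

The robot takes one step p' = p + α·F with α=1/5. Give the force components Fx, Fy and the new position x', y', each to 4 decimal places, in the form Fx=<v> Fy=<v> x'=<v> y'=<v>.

Fx=-2.2400 Fy=10.3800 x'=-4.4480 y'=-4.9240

F_att = 1/2·(g−p) = 1/2·(-8,19) = (-4.0000,9.5000)
o1: d²=5 ≤ ρ²=24; F_rep = 22·(2,1)/5² = (1.7600,0.8800)
o2: d²=225 > ρ²=24 → inactive
o3: d²=242 > ρ²=24 → inactive
F = F_att + ΣF_rep = (-2.2400,10.3800)
p' = p + 1/5·F = (-4.4480,-4.9240)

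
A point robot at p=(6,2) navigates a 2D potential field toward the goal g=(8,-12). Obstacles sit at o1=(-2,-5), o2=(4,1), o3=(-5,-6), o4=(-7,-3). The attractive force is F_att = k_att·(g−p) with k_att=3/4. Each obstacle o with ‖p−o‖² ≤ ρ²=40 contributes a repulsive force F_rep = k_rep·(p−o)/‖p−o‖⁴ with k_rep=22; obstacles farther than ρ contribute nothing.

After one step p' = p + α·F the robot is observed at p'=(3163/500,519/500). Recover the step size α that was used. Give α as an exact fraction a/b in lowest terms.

α = 1/10

F_att = 3/4·(g−p) = 3/4·(2,-14) = (1.5000,-10.5000)
o1: d²=113 > ρ²=40 → inactive
o2: d²=5 ≤ ρ²=40; F_rep = 22·(2,1)/5² = (1.7600,0.8800)
o3: d²=185 > ρ²=40 → inactive
o4: d²=194 > ρ²=40 → inactive
F = F_att + ΣF_rep = (3.2600,-9.6200)
Δp = p'−p = (0.3260,-0.9620); α = Δx/Fx = (163/500) / (163/50) = 1/10
check: Δy/Fy = (-481/500) / (-481/50) = 1/10 ✓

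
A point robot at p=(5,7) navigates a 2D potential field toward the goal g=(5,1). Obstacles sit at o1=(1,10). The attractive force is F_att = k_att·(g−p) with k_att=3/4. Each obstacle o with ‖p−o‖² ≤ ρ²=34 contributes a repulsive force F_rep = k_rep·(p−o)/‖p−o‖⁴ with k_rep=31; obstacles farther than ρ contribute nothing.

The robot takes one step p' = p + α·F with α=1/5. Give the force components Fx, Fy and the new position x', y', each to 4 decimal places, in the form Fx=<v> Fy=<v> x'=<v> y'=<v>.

F_att = 3/4·(g−p) = 3/4·(0,-6) = (0.0000,-4.5000)
o1: d²=25 ≤ ρ²=34; F_rep = 31·(4,-3)/25² = (0.1984,-0.1488)
F = F_att + ΣF_rep = (0.1984,-4.6488)
p' = p + 1/5·F = (5.0397,6.0702)

Fx=0.1984 Fy=-4.6488 x'=5.0397 y'=6.0702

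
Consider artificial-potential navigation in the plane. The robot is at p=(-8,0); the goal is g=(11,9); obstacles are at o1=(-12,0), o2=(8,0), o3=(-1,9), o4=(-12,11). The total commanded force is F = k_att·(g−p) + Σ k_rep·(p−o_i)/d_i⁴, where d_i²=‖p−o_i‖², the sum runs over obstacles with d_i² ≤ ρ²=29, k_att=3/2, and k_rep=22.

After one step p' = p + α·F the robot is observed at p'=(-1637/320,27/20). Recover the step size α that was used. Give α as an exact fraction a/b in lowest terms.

F_att = 3/2·(g−p) = 3/2·(19,9) = (28.5000,13.5000)
o1: d²=16 ≤ ρ²=29; F_rep = 22·(4,0)/16² = (0.3438,0.0000)
o2: d²=256 > ρ²=29 → inactive
o3: d²=130 > ρ²=29 → inactive
o4: d²=137 > ρ²=29 → inactive
F = F_att + ΣF_rep = (28.8438,13.5000)
Δp = p'−p = (2.8844,1.3500); α = Δx/Fx = (923/320) / (923/32) = 1/10
check: Δy/Fy = (27/20) / (27/2) = 1/10 ✓

α = 1/10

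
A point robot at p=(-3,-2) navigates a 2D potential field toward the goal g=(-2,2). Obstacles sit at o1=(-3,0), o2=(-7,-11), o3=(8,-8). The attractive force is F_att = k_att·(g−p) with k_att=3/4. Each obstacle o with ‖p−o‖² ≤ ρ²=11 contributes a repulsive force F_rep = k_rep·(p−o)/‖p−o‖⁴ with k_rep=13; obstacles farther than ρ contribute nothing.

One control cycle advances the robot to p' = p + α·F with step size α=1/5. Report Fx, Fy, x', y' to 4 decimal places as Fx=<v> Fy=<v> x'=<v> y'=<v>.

Fx=0.7500 Fy=1.3750 x'=-2.8500 y'=-1.7250

F_att = 3/4·(g−p) = 3/4·(1,4) = (0.7500,3.0000)
o1: d²=4 ≤ ρ²=11; F_rep = 13·(0,-2)/4² = (0.0000,-1.6250)
o2: d²=97 > ρ²=11 → inactive
o3: d²=157 > ρ²=11 → inactive
F = F_att + ΣF_rep = (0.7500,1.3750)
p' = p + 1/5·F = (-2.8500,-1.7250)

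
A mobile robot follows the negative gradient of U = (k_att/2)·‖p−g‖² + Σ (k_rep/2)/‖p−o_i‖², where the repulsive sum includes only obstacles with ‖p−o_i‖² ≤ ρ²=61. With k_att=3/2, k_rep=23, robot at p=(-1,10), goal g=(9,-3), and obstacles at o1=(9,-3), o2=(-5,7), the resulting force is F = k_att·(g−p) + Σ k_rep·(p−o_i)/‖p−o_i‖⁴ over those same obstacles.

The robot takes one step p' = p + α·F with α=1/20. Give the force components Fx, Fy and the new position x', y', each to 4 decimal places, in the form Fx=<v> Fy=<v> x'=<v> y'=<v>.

F_att = 3/2·(g−p) = 3/2·(10,-13) = (15.0000,-19.5000)
o1: d²=269 > ρ²=61 → inactive
o2: d²=25 ≤ ρ²=61; F_rep = 23·(4,3)/25² = (0.1472,0.1104)
F = F_att + ΣF_rep = (15.1472,-19.3896)
p' = p + 1/20·F = (-0.2426,9.0305)

Fx=15.1472 Fy=-19.3896 x'=-0.2426 y'=9.0305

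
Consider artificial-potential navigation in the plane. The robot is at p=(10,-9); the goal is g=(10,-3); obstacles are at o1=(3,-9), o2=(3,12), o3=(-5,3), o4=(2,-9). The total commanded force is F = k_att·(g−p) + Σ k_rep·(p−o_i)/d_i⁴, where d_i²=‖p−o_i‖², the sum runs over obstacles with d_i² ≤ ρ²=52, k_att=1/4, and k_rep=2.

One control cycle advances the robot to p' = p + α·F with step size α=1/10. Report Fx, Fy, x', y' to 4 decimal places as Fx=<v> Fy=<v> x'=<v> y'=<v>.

F_att = 1/4·(g−p) = 1/4·(0,6) = (0.0000,1.5000)
o1: d²=49 ≤ ρ²=52; F_rep = 2·(7,0)/49² = (0.0058,0.0000)
o2: d²=490 > ρ²=52 → inactive
o3: d²=369 > ρ²=52 → inactive
o4: d²=64 > ρ²=52 → inactive
F = F_att + ΣF_rep = (0.0058,1.5000)
p' = p + 1/10·F = (10.0006,-8.8500)

Fx=0.0058 Fy=1.5000 x'=10.0006 y'=-8.8500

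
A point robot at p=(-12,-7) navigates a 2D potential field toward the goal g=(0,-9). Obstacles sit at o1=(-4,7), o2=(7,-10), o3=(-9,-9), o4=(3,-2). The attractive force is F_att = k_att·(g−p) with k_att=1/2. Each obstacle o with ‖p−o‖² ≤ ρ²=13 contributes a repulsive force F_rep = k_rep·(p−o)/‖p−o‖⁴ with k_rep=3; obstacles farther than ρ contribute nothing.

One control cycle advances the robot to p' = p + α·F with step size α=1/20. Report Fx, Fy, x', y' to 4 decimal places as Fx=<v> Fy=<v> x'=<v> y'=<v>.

Fx=5.9467 Fy=-0.9645 x'=-11.7027 y'=-7.0482

F_att = 1/2·(g−p) = 1/2·(12,-2) = (6.0000,-1.0000)
o1: d²=260 > ρ²=13 → inactive
o2: d²=370 > ρ²=13 → inactive
o3: d²=13 ≤ ρ²=13; F_rep = 3·(-3,2)/13² = (-0.0533,0.0355)
o4: d²=250 > ρ²=13 → inactive
F = F_att + ΣF_rep = (5.9467,-0.9645)
p' = p + 1/20·F = (-11.7027,-7.0482)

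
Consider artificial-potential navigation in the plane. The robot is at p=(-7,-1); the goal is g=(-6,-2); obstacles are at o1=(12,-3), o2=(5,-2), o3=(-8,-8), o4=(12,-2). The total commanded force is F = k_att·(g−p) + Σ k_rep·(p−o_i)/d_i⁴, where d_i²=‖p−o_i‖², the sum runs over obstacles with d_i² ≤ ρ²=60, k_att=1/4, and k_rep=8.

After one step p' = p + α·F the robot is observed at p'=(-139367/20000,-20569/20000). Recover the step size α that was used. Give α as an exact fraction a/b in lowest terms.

F_att = 1/4·(g−p) = 1/4·(1,-1) = (0.2500,-0.2500)
o1: d²=365 > ρ²=60 → inactive
o2: d²=145 > ρ²=60 → inactive
o3: d²=50 ≤ ρ²=60; F_rep = 8·(1,7)/50² = (0.0032,0.0224)
o4: d²=362 > ρ²=60 → inactive
F = F_att + ΣF_rep = (0.2532,-0.2276)
Δp = p'−p = (0.0316,-0.0284); α = Δx/Fx = (633/20000) / (633/2500) = 1/8
check: Δy/Fy = (-569/20000) / (-569/2500) = 1/8 ✓

α = 1/8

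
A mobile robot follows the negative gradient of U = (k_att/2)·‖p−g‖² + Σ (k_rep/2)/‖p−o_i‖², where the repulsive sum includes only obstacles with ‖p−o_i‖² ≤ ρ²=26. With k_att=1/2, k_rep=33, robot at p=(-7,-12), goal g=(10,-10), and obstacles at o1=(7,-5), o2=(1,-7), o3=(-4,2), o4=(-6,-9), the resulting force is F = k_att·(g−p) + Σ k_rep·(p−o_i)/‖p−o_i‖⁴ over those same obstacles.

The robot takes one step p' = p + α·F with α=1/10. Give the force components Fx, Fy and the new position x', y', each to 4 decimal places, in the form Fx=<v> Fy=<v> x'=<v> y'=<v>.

Fx=8.1700 Fy=0.0100 x'=-6.1830 y'=-11.9990

F_att = 1/2·(g−p) = 1/2·(17,2) = (8.5000,1.0000)
o1: d²=245 > ρ²=26 → inactive
o2: d²=89 > ρ²=26 → inactive
o3: d²=205 > ρ²=26 → inactive
o4: d²=10 ≤ ρ²=26; F_rep = 33·(-1,-3)/10² = (-0.3300,-0.9900)
F = F_att + ΣF_rep = (8.1700,0.0100)
p' = p + 1/10·F = (-6.1830,-11.9990)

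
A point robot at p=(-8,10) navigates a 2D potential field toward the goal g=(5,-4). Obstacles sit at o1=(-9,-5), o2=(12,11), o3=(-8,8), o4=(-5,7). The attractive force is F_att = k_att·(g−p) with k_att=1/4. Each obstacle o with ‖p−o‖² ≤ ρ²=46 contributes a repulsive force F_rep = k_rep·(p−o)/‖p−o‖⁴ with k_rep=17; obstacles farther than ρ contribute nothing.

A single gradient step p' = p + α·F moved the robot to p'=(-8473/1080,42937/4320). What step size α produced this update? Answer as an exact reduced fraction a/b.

α = 1/20

F_att = 1/4·(g−p) = 1/4·(13,-14) = (3.2500,-3.5000)
o1: d²=226 > ρ²=46 → inactive
o2: d²=401 > ρ²=46 → inactive
o3: d²=4 ≤ ρ²=46; F_rep = 17·(0,2)/4² = (0.0000,2.1250)
o4: d²=18 ≤ ρ²=46; F_rep = 17·(-3,3)/18² = (-0.1574,0.1574)
F = F_att + ΣF_rep = (3.0926,-1.2176)
Δp = p'−p = (0.1546,-0.0609); α = Δx/Fx = (167/1080) / (167/54) = 1/20
check: Δy/Fy = (-263/4320) / (-263/216) = 1/20 ✓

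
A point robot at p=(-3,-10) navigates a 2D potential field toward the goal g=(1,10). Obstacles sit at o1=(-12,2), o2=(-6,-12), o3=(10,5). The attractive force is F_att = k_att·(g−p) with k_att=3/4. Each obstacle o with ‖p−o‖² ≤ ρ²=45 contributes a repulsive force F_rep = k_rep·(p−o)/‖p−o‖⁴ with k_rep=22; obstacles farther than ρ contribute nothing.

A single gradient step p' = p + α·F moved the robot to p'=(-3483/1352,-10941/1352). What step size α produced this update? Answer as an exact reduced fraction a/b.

F_att = 3/4·(g−p) = 3/4·(4,20) = (3.0000,15.0000)
o1: d²=225 > ρ²=45 → inactive
o2: d²=13 ≤ ρ²=45; F_rep = 22·(3,2)/13² = (0.3905,0.2604)
o3: d²=394 > ρ²=45 → inactive
F = F_att + ΣF_rep = (3.3905,15.2604)
Δp = p'−p = (0.4238,1.9075); α = Δx/Fx = (573/1352) / (573/169) = 1/8
check: Δy/Fy = (2579/1352) / (2579/169) = 1/8 ✓

α = 1/8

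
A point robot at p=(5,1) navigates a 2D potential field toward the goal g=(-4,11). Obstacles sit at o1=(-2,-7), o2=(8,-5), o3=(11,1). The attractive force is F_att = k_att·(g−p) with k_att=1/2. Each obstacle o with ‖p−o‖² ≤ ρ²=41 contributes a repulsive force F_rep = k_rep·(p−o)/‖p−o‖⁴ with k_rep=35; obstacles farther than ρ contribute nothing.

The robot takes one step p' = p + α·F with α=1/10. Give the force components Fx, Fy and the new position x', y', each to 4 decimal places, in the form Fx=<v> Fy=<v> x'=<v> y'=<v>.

Fx=-4.6620 Fy=5.0000 x'=4.5338 y'=1.5000

F_att = 1/2·(g−p) = 1/2·(-9,10) = (-4.5000,5.0000)
o1: d²=113 > ρ²=41 → inactive
o2: d²=45 > ρ²=41 → inactive
o3: d²=36 ≤ ρ²=41; F_rep = 35·(-6,0)/36² = (-0.1620,0.0000)
F = F_att + ΣF_rep = (-4.6620,5.0000)
p' = p + 1/10·F = (4.5338,1.5000)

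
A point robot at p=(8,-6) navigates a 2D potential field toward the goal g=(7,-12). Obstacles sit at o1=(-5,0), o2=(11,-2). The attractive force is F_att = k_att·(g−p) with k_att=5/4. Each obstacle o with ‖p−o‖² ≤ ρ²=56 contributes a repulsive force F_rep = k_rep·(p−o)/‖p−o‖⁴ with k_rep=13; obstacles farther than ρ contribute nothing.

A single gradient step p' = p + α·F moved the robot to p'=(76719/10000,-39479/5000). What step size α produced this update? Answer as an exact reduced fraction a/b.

F_att = 5/4·(g−p) = 5/4·(-1,-6) = (-1.2500,-7.5000)
o1: d²=205 > ρ²=56 → inactive
o2: d²=25 ≤ ρ²=56; F_rep = 13·(-3,-4)/25² = (-0.0624,-0.0832)
F = F_att + ΣF_rep = (-1.3124,-7.5832)
Δp = p'−p = (-0.3281,-1.8958); α = Δx/Fx = (-3281/10000) / (-3281/2500) = 1/4
check: Δy/Fy = (-9479/5000) / (-9479/1250) = 1/4 ✓

α = 1/4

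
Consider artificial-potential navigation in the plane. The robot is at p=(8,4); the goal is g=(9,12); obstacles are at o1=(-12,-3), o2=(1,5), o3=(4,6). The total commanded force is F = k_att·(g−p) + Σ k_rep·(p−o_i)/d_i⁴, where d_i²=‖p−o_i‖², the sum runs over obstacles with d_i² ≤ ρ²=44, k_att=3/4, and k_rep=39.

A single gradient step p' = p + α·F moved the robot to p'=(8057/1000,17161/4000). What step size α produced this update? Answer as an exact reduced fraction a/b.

F_att = 3/4·(g−p) = 3/4·(1,8) = (0.7500,6.0000)
o1: d²=449 > ρ²=44 → inactive
o2: d²=50 > ρ²=44 → inactive
o3: d²=20 ≤ ρ²=44; F_rep = 39·(4,-2)/20² = (0.3900,-0.1950)
F = F_att + ΣF_rep = (1.1400,5.8050)
Δp = p'−p = (0.0570,0.2903); α = Δx/Fx = (57/1000) / (57/50) = 1/20
check: Δy/Fy = (1161/4000) / (1161/200) = 1/20 ✓

α = 1/20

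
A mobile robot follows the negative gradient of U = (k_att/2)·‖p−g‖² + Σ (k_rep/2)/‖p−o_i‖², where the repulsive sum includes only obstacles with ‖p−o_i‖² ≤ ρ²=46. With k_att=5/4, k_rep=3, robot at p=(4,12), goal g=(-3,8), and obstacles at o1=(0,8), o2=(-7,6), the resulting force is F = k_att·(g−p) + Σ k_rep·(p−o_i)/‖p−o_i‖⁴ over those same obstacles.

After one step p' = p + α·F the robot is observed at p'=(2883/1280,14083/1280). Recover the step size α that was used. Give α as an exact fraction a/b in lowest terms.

α = 1/5

F_att = 5/4·(g−p) = 5/4·(-7,-4) = (-8.7500,-5.0000)
o1: d²=32 ≤ ρ²=46; F_rep = 3·(4,4)/32² = (0.0117,0.0117)
o2: d²=157 > ρ²=46 → inactive
F = F_att + ΣF_rep = (-8.7383,-4.9883)
Δp = p'−p = (-1.7477,-0.9977); α = Δx/Fx = (-2237/1280) / (-2237/256) = 1/5
check: Δy/Fy = (-1277/1280) / (-1277/256) = 1/5 ✓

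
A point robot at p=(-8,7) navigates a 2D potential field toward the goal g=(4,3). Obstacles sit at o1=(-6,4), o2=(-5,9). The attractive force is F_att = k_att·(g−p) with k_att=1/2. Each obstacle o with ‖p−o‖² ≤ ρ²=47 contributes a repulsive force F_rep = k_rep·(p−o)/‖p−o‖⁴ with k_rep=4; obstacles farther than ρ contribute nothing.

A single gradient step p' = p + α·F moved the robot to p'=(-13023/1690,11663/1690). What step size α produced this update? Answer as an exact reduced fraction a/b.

F_att = 1/2·(g−p) = 1/2·(12,-4) = (6.0000,-2.0000)
o1: d²=13 ≤ ρ²=47; F_rep = 4·(-2,3)/13² = (-0.0473,0.0710)
o2: d²=13 ≤ ρ²=47; F_rep = 4·(-3,-2)/13² = (-0.0710,-0.0473)
F = F_att + ΣF_rep = (5.8817,-1.9763)
Δp = p'−p = (0.2941,-0.0988); α = Δx/Fx = (497/1690) / (994/169) = 1/20
check: Δy/Fy = (-167/1690) / (-334/169) = 1/20 ✓

α = 1/20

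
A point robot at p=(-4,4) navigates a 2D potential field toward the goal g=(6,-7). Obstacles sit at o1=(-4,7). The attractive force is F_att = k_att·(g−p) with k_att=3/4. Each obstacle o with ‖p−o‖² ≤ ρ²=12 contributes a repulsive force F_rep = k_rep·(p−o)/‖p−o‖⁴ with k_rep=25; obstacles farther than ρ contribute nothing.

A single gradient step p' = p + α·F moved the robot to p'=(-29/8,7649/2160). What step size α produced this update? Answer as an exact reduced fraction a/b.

F_att = 3/4·(g−p) = 3/4·(10,-11) = (7.5000,-8.2500)
o1: d²=9 ≤ ρ²=12; F_rep = 25·(0,-3)/9² = (0.0000,-0.9259)
F = F_att + ΣF_rep = (7.5000,-9.1759)
Δp = p'−p = (0.3750,-0.4588); α = Δx/Fx = (3/8) / (15/2) = 1/20
check: Δy/Fy = (-991/2160) / (-991/108) = 1/20 ✓

α = 1/20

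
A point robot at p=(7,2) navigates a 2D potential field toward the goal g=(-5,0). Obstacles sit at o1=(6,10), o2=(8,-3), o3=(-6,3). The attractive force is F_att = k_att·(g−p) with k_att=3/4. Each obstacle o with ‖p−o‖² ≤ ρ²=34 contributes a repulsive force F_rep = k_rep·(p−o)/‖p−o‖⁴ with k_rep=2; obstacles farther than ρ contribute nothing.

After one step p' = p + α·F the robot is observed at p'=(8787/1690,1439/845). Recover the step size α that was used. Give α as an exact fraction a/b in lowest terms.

F_att = 3/4·(g−p) = 3/4·(-12,-2) = (-9.0000,-1.5000)
o1: d²=65 > ρ²=34 → inactive
o2: d²=26 ≤ ρ²=34; F_rep = 2·(-1,5)/26² = (-0.0030,0.0148)
o3: d²=170 > ρ²=34 → inactive
F = F_att + ΣF_rep = (-9.0030,-1.4852)
Δp = p'−p = (-1.8006,-0.2970); α = Δx/Fx = (-3043/1690) / (-3043/338) = 1/5
check: Δy/Fy = (-251/845) / (-251/169) = 1/5 ✓

α = 1/5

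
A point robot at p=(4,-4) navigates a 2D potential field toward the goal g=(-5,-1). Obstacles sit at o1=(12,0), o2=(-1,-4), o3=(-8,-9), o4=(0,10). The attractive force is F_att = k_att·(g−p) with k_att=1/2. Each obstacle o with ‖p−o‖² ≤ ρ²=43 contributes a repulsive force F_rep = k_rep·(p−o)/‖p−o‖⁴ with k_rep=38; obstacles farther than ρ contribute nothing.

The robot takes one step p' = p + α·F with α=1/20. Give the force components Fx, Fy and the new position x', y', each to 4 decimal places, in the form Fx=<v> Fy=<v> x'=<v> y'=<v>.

Fx=-4.1960 Fy=1.5000 x'=3.7902 y'=-3.9250

F_att = 1/2·(g−p) = 1/2·(-9,3) = (-4.5000,1.5000)
o1: d²=80 > ρ²=43 → inactive
o2: d²=25 ≤ ρ²=43; F_rep = 38·(5,0)/25² = (0.3040,0.0000)
o3: d²=169 > ρ²=43 → inactive
o4: d²=212 > ρ²=43 → inactive
F = F_att + ΣF_rep = (-4.1960,1.5000)
p' = p + 1/20·F = (3.7902,-3.9250)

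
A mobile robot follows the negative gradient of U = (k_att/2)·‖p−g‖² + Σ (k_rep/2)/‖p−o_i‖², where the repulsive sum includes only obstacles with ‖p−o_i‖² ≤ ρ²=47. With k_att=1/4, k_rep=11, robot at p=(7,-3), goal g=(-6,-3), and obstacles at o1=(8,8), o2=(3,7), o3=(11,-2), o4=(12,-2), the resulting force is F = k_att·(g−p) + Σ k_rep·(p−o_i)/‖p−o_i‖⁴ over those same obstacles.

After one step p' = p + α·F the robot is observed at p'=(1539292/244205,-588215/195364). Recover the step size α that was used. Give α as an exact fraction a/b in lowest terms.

F_att = 1/4·(g−p) = 1/4·(-13,0) = (-3.2500,0.0000)
o1: d²=122 > ρ²=47 → inactive
o2: d²=116 > ρ²=47 → inactive
o3: d²=17 ≤ ρ²=47; F_rep = 11·(-4,-1)/17² = (-0.1522,-0.0381)
o4: d²=26 ≤ ρ²=47; F_rep = 11·(-5,-1)/26² = (-0.0814,-0.0163)
F = F_att + ΣF_rep = (-3.4836,-0.0543)
Δp = p'−p = (-0.6967,-0.0109); α = Δx/Fx = (-170143/244205) / (-170143/48841) = 1/5
check: Δy/Fy = (-2123/195364) / (-10615/195364) = 1/5 ✓

α = 1/5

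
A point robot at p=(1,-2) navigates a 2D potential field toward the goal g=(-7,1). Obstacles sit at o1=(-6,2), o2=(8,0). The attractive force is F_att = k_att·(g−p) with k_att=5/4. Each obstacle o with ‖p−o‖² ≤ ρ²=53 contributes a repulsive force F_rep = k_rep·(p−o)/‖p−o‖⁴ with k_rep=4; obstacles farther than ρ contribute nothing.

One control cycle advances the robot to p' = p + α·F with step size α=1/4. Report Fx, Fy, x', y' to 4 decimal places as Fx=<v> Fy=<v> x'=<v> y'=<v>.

F_att = 5/4·(g−p) = 5/4·(-8,3) = (-10.0000,3.7500)
o1: d²=65 > ρ²=53 → inactive
o2: d²=53 ≤ ρ²=53; F_rep = 4·(-7,-2)/53² = (-0.0100,-0.0028)
F = F_att + ΣF_rep = (-10.0100,3.7472)
p' = p + 1/4·F = (-1.5025,-1.0632)

Fx=-10.0100 Fy=3.7472 x'=-1.5025 y'=-1.0632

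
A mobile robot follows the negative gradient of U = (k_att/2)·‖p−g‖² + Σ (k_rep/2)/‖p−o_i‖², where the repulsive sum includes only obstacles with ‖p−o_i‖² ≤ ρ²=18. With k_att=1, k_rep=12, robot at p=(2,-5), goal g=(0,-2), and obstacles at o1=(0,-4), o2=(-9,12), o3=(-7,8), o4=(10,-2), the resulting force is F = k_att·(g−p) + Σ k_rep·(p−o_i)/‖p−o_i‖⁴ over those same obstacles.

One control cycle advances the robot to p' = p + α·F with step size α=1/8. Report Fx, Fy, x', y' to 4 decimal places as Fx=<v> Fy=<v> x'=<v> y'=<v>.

Fx=-1.0400 Fy=2.5200 x'=1.8700 y'=-4.6850

F_att = 1·(g−p) = 1·(-2,3) = (-2.0000,3.0000)
o1: d²=5 ≤ ρ²=18; F_rep = 12·(2,-1)/5² = (0.9600,-0.4800)
o2: d²=410 > ρ²=18 → inactive
o3: d²=250 > ρ²=18 → inactive
o4: d²=73 > ρ²=18 → inactive
F = F_att + ΣF_rep = (-1.0400,2.5200)
p' = p + 1/8·F = (1.8700,-4.6850)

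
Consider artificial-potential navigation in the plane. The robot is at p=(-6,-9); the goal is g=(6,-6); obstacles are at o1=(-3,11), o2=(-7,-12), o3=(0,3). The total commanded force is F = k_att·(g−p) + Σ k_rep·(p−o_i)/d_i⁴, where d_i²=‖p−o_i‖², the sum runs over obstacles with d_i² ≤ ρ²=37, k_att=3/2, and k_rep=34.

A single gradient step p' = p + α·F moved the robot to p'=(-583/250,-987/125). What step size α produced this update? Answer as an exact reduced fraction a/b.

α = 1/5

F_att = 3/2·(g−p) = 3/2·(12,3) = (18.0000,4.5000)
o1: d²=409 > ρ²=37 → inactive
o2: d²=10 ≤ ρ²=37; F_rep = 34·(1,3)/10² = (0.3400,1.0200)
o3: d²=180 > ρ²=37 → inactive
F = F_att + ΣF_rep = (18.3400,5.5200)
Δp = p'−p = (3.6680,1.1040); α = Δx/Fx = (917/250) / (917/50) = 1/5
check: Δy/Fy = (138/125) / (138/25) = 1/5 ✓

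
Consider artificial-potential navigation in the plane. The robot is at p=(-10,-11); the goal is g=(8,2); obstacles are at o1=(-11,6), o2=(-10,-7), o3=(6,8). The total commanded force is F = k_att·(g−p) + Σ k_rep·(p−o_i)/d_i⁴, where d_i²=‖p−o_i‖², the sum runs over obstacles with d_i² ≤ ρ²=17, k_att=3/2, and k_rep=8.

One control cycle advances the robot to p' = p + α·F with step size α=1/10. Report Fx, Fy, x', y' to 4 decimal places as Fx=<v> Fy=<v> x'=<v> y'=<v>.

F_att = 3/2·(g−p) = 3/2·(18,13) = (27.0000,19.5000)
o1: d²=290 > ρ²=17 → inactive
o2: d²=16 ≤ ρ²=17; F_rep = 8·(0,-4)/16² = (0.0000,-0.1250)
o3: d²=617 > ρ²=17 → inactive
F = F_att + ΣF_rep = (27.0000,19.3750)
p' = p + 1/10·F = (-7.3000,-9.0625)

Fx=27.0000 Fy=19.3750 x'=-7.3000 y'=-9.0625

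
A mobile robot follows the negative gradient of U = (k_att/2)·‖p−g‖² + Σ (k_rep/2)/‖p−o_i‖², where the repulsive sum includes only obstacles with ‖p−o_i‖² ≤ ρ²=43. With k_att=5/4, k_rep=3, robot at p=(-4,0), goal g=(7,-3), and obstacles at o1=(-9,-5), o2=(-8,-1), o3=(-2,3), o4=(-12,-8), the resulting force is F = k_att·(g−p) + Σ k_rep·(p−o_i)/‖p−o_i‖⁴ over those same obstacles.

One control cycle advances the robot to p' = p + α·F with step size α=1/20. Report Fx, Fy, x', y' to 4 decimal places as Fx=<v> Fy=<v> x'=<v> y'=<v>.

F_att = 5/4·(g−p) = 5/4·(11,-3) = (13.7500,-3.7500)
o1: d²=50 > ρ²=43 → inactive
o2: d²=17 ≤ ρ²=43; F_rep = 3·(4,1)/17² = (0.0415,0.0104)
o3: d²=13 ≤ ρ²=43; F_rep = 3·(-2,-3)/13² = (-0.0355,-0.0533)
o4: d²=128 > ρ²=43 → inactive
F = F_att + ΣF_rep = (13.7560,-3.7929)
p' = p + 1/20·F = (-3.3122,-0.1896)

Fx=13.7560 Fy=-3.7929 x'=-3.3122 y'=-0.1896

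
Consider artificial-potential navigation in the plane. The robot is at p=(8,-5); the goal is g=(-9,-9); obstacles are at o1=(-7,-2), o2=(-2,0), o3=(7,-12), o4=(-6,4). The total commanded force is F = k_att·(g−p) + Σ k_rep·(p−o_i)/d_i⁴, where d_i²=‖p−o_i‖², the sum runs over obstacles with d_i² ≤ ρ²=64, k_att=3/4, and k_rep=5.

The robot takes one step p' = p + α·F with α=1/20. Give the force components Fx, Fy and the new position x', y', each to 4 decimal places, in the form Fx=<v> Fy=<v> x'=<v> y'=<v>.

Fx=-12.7480 Fy=-2.9860 x'=7.3626 y'=-5.1493

F_att = 3/4·(g−p) = 3/4·(-17,-4) = (-12.7500,-3.0000)
o1: d²=234 > ρ²=64 → inactive
o2: d²=125 > ρ²=64 → inactive
o3: d²=50 ≤ ρ²=64; F_rep = 5·(1,7)/50² = (0.0020,0.0140)
o4: d²=277 > ρ²=64 → inactive
F = F_att + ΣF_rep = (-12.7480,-2.9860)
p' = p + 1/20·F = (7.3626,-5.1493)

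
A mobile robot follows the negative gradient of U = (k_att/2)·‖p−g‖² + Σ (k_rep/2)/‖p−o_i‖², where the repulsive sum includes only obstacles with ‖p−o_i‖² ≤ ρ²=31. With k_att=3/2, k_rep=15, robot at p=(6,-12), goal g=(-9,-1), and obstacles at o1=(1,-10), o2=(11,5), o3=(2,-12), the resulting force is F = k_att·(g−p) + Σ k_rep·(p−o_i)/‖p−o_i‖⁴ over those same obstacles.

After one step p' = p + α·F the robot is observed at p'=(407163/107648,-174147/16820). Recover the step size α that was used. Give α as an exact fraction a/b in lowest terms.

F_att = 3/2·(g−p) = 3/2·(-15,11) = (-22.5000,16.5000)
o1: d²=29 ≤ ρ²=31; F_rep = 15·(5,-2)/29² = (0.0892,-0.0357)
o2: d²=314 > ρ²=31 → inactive
o3: d²=16 ≤ ρ²=31; F_rep = 15·(4,0)/16² = (0.2344,0.0000)
F = F_att + ΣF_rep = (-22.1764,16.4643)
Δp = p'−p = (-2.2176,1.6464); α = Δx/Fx = (-238725/107648) / (-1193625/53824) = 1/10
check: Δy/Fy = (27693/16820) / (27693/1682) = 1/10 ✓

α = 1/10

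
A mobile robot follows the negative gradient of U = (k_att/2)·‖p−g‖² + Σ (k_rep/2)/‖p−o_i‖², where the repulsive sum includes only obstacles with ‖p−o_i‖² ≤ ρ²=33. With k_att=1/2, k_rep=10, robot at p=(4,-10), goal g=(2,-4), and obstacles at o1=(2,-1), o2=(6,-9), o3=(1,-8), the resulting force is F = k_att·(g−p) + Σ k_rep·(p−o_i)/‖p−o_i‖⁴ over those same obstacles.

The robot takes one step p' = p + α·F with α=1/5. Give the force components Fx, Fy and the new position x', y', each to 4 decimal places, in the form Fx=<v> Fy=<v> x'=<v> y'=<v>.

Fx=-1.6225 Fy=2.4817 x'=3.6755 y'=-9.5037

F_att = 1/2·(g−p) = 1/2·(-2,6) = (-1.0000,3.0000)
o1: d²=85 > ρ²=33 → inactive
o2: d²=5 ≤ ρ²=33; F_rep = 10·(-2,-1)/5² = (-0.8000,-0.4000)
o3: d²=13 ≤ ρ²=33; F_rep = 10·(3,-2)/13² = (0.1775,-0.1183)
F = F_att + ΣF_rep = (-1.6225,2.4817)
p' = p + 1/5·F = (3.6755,-9.5037)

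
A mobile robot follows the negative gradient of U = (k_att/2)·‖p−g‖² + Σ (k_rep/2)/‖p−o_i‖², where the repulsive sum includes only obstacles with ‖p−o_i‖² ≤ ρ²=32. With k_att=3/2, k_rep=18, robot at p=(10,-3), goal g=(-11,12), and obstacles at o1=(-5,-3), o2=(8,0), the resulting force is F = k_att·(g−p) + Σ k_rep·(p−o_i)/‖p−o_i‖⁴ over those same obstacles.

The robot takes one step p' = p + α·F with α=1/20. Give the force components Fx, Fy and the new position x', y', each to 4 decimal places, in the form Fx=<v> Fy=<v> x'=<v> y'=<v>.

Fx=-31.2870 Fy=22.1805 x'=8.4357 y'=-1.8910

F_att = 3/2·(g−p) = 3/2·(-21,15) = (-31.5000,22.5000)
o1: d²=225 > ρ²=32 → inactive
o2: d²=13 ≤ ρ²=32; F_rep = 18·(2,-3)/13² = (0.2130,-0.3195)
F = F_att + ΣF_rep = (-31.2870,22.1805)
p' = p + 1/20·F = (8.4357,-1.8910)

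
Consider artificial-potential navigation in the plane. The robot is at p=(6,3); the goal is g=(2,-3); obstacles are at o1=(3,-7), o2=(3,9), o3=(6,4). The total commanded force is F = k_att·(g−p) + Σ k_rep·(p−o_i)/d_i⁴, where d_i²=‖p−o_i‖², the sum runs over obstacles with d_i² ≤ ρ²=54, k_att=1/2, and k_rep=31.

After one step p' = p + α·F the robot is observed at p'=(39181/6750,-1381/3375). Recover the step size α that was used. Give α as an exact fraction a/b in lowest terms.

α = 1/10

F_att = 1/2·(g−p) = 1/2·(-4,-6) = (-2.0000,-3.0000)
o1: d²=109 > ρ²=54 → inactive
o2: d²=45 ≤ ρ²=54; F_rep = 31·(3,-6)/45² = (0.0459,-0.0919)
o3: d²=1 ≤ ρ²=54; F_rep = 31·(0,-1)/1² = (0.0000,-31.0000)
F = F_att + ΣF_rep = (-1.9541,-34.0919)
Δp = p'−p = (-0.1954,-3.4092); α = Δx/Fx = (-1319/6750) / (-1319/675) = 1/10
check: Δy/Fy = (-11506/3375) / (-23012/675) = 1/10 ✓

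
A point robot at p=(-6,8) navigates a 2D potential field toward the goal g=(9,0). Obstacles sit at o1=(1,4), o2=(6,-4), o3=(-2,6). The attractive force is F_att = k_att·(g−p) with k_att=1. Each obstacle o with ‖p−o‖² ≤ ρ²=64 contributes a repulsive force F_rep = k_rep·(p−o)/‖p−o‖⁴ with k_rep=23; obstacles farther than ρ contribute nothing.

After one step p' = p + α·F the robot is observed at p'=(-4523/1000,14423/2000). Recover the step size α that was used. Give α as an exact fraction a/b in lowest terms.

α = 1/10

F_att = 1·(g−p) = 1·(15,-8) = (15.0000,-8.0000)
o1: d²=65 > ρ²=64 → inactive
o2: d²=288 > ρ²=64 → inactive
o3: d²=20 ≤ ρ²=64; F_rep = 23·(-4,2)/20² = (-0.2300,0.1150)
F = F_att + ΣF_rep = (14.7700,-7.8850)
Δp = p'−p = (1.4770,-0.7885); α = Δx/Fx = (1477/1000) / (1477/100) = 1/10
check: Δy/Fy = (-1577/2000) / (-1577/200) = 1/10 ✓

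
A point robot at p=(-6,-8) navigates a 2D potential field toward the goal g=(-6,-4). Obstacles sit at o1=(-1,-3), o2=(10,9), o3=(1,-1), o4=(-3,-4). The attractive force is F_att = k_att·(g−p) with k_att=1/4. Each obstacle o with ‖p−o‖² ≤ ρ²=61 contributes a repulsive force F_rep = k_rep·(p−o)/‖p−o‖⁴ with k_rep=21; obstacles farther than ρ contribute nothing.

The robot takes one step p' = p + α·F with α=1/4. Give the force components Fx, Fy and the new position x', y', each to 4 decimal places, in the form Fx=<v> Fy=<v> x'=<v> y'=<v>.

Fx=-0.1428 Fy=0.8236 x'=-6.0357 y'=-7.7941

F_att = 1/4·(g−p) = 1/4·(0,4) = (0.0000,1.0000)
o1: d²=50 ≤ ρ²=61; F_rep = 21·(-5,-5)/50² = (-0.0420,-0.0420)
o2: d²=545 > ρ²=61 → inactive
o3: d²=98 > ρ²=61 → inactive
o4: d²=25 ≤ ρ²=61; F_rep = 21·(-3,-4)/25² = (-0.1008,-0.1344)
F = F_att + ΣF_rep = (-0.1428,0.8236)
p' = p + 1/4·F = (-6.0357,-7.7941)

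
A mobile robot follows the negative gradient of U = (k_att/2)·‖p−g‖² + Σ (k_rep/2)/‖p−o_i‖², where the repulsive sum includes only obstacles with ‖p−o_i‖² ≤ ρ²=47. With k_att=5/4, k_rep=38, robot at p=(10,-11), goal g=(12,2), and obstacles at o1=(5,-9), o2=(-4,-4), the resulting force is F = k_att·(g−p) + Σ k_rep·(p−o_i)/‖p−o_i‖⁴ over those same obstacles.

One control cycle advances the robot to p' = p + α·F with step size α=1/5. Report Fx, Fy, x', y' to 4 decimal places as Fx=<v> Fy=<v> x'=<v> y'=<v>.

F_att = 5/4·(g−p) = 5/4·(2,13) = (2.5000,16.2500)
o1: d²=29 ≤ ρ²=47; F_rep = 38·(5,-2)/29² = (0.2259,-0.0904)
o2: d²=245 > ρ²=47 → inactive
F = F_att + ΣF_rep = (2.7259,16.1596)
p' = p + 1/5·F = (10.5452,-7.7681)

Fx=2.7259 Fy=16.1596 x'=10.5452 y'=-7.7681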